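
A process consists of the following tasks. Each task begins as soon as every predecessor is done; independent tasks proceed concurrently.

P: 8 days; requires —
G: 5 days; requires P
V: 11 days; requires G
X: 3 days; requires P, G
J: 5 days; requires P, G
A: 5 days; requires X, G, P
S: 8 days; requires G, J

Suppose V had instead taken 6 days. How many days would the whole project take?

26

Critical path before the change: P→G→J→S = 8+5+5+8 = 26 giving 26 days.
The longest path through V is only 24 days, so V has float 2.
That remains the longest chain; total 26 days.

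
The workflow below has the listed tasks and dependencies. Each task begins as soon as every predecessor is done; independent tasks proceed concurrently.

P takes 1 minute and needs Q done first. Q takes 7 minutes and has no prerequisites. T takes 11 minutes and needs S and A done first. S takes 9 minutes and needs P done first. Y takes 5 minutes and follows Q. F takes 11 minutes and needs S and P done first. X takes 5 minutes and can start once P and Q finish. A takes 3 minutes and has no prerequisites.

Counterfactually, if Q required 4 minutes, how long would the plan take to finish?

25

As given, the longest chain is Q→P→S→T = 7+1+9+11 = 28, so the finish is 28 minutes.
Q is on the critical path; changing it to 4 makes that path 25 minutes.
That remains the longest chain; total 25 minutes.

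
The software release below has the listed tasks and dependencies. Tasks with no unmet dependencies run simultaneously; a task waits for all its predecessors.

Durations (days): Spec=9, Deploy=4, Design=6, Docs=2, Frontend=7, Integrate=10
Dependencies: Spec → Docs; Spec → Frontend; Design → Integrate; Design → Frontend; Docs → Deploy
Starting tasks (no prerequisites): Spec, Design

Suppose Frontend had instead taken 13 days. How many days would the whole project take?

22

As given, the longest chain is Spec→Frontend = 9+7 = 16, so the finish is 16 days.
Since Frontend is critical, the +6 change carries straight to that chain (now 22 days).
That remains the longest chain; total 22 days.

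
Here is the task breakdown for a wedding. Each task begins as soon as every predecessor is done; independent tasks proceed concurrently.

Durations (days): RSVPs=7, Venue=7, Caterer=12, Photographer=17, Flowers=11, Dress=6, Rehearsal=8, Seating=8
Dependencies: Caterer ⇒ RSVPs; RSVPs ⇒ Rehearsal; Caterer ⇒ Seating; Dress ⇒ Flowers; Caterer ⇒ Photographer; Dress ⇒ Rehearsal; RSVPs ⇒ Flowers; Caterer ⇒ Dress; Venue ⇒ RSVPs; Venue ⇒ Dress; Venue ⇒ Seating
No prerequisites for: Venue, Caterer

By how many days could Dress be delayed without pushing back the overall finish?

1

The longest chain is Caterer→RSVPs→Flowers = 12+7+11 = 30; overall finish 30 days.
The longest chain containing Dress totals 29 days.
Slack of Dress = 13 − 12 = 1 day.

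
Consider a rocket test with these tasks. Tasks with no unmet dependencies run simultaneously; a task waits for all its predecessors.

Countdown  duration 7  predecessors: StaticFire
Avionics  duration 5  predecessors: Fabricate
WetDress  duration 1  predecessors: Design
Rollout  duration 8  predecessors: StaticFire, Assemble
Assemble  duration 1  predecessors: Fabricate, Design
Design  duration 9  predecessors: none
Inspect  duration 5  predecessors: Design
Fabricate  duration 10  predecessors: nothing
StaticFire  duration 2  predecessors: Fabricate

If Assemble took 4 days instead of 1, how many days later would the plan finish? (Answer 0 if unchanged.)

2

As given, the longest chain is Fabricate→StaticFire→Rollout = 10+2+8 = 20, so the finish is 20 days.
Assemble is off the critical path — its longest chain is 19 days, giving 1 of slack.
New critical path: Fabricate→Assemble→Rollout = 10+4+8 = 22 ⇒ 22 days.
Change in finish: 22 − 20 = +2 days.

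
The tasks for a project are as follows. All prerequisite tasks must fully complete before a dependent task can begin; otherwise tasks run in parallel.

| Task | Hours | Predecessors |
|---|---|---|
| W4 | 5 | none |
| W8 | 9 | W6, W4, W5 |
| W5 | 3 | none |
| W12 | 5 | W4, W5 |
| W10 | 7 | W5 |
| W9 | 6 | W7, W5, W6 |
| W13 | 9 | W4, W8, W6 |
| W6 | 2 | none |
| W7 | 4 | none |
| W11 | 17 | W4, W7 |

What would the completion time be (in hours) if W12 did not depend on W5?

Before: longest chain W4→W8→W13 = 5+9+9 = 23, finish 23.
Dropping W5→W12 doesn't change W12's earliest start (5); another predecessor still binds.
After: W4→W8→W13 = 5+9+9 = 23 → 23 hours.

23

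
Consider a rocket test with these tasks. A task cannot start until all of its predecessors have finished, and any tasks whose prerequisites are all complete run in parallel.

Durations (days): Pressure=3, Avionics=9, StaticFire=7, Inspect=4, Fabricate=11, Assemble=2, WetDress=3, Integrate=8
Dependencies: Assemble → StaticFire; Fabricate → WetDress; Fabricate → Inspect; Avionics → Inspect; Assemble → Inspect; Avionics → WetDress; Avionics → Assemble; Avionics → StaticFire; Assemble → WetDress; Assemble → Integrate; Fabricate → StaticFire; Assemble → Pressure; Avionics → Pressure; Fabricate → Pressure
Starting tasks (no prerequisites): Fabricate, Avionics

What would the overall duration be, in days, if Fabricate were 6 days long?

The binding path is Avionics→Assemble→Integrate = 9+2+8 = 19; finish at 19 days.
The longest path through Fabricate is only 18 days, so Fabricate has float 1.
The critical path is still Avionics→Assemble→Integrate; finish is now 19 days.

19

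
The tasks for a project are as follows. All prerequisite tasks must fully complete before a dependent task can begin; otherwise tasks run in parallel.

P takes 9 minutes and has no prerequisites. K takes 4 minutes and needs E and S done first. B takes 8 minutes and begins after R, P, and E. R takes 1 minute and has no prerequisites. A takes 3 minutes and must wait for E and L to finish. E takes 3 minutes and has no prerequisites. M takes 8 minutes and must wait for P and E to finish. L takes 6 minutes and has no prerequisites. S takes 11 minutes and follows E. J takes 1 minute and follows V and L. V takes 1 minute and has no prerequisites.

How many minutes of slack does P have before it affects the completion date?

Critical path: E→S→K = 3+11+4 = 18, so the finish is 18 minutes.
The longest chain containing P totals 17 minutes.
So P can slip 10 − 9 = 1 minute.

1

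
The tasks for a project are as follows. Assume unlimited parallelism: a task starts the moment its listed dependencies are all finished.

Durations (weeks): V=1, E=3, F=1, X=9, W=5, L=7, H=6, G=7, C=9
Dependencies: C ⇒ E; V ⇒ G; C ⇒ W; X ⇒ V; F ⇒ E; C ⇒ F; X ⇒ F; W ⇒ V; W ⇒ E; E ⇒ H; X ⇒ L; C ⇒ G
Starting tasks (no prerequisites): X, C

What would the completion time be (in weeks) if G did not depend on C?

Before: longest chain C→W→E→H = 9+5+3+6 = 23, finish 23.
Dropping C→G doesn't change G's earliest start (15); another predecessor still binds.
New critical path: C→W→E→H = 9+5+3+6 = 23 ⇒ 23 weeks.

23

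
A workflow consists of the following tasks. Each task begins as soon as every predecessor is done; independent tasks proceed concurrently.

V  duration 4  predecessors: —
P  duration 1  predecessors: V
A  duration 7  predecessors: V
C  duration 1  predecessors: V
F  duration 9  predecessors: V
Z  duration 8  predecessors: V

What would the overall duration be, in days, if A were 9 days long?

13

Baseline: V→F = 4+9 = 13 → 13 days.
A is off the critical path — its longest chain is 11 days, giving 2 of slack.
New critical path: V→A = 4+9 = 13 ⇒ 13 days.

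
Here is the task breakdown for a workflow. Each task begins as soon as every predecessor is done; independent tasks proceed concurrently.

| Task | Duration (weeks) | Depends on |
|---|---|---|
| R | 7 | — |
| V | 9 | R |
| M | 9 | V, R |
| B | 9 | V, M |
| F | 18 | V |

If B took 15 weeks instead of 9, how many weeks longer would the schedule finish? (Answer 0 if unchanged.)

6

As given, the longest chain is R→V→M→B = 7+9+9+9 = 34, so the finish is 34 weeks.
B is on the critical path; changing it to 15 makes that path 40 weeks.
That remains the longest chain; total 40 weeks.
Change in finish: 40 − 34 = +6 weeks.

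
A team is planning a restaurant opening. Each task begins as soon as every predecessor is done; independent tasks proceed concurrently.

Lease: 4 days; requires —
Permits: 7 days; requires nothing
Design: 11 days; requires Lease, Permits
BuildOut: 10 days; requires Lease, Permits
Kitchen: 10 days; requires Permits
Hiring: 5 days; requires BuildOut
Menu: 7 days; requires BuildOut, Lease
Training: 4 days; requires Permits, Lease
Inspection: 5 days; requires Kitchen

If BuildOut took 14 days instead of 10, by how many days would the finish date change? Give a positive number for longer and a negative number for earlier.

4

Actual critical path: Permits→BuildOut→Menu = 7+10+7 = 24 ⇒ 24 days.
Since BuildOut is critical, the +4 change carries straight to that chain (now 28 days).
No other chain overtakes it, so the finish is 28 days.
Change in finish: 28 − 24 = +4 days.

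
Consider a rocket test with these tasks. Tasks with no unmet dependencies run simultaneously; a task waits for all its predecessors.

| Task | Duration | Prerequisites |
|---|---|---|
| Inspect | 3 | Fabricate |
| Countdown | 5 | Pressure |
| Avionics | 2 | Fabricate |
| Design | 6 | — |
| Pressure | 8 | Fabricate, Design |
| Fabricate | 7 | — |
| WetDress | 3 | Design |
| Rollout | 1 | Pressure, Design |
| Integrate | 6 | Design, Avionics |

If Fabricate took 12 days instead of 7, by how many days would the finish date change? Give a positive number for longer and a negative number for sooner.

Critical path before the change: Fabricate→Pressure→Countdown = 7+8+5 = 20 giving 20 days.
Since Fabricate is critical, the +5 change carries straight to that chain (now 25 days).
No other chain overtakes it, so the finish is 25 days.
Change in finish: 25 − 20 = +5 days.

5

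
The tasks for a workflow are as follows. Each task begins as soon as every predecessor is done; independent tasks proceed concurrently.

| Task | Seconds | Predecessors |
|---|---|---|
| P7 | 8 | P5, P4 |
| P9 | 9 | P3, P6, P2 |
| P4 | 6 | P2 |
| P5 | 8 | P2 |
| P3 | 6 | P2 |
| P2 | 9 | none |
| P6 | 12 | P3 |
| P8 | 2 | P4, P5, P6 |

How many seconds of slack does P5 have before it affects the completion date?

The longest chain is P2→P3→P6→P9 = 9+6+12+9 = 36; overall finish 36 seconds.
Longest path through P5: 25 seconds (earliest finish 17, latest finish 28).
Slack of P5 = 20 − 9 = 11 seconds.

11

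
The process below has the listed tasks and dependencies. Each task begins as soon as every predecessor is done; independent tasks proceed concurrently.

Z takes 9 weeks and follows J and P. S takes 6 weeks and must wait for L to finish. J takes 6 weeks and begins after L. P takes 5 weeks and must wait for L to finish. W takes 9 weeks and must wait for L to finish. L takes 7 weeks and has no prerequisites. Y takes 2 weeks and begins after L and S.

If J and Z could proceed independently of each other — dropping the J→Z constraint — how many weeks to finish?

Original critical path: L→J→Z = 7+6+9 = 22 ⇒ 22 weeks.
Without J→Z, Z's earliest start moves from 13 to 12.
The longest chain is now L→P→Z = 7+5+9 = 21, so the job takes 21 weeks.

21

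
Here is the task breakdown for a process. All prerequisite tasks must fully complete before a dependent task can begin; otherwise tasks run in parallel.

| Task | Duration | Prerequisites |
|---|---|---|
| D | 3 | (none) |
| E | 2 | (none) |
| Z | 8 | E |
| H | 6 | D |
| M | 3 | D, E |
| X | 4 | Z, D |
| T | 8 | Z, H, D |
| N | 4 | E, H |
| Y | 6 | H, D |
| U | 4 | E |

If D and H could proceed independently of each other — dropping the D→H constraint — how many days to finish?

18

Before: longest chain E→Z→T = 2+8+8 = 18, finish 18.
Without D→H, H's earliest start moves from 3 to 0.
After: E→Z→T = 2+8+8 = 18 → 18 days.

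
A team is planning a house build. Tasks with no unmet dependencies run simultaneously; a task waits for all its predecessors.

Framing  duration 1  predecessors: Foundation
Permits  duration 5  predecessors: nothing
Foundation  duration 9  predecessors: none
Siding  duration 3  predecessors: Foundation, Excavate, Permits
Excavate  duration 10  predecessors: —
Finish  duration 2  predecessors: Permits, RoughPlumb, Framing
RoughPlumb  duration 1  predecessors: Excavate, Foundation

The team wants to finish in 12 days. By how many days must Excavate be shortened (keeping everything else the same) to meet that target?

Current finish: 13 days; target: 12.
Excavate is on every critical path, so each day cut from Excavate cuts the finish by one (this holds down to a finish of 12).
Need 13 − 12 = 1 day off Excavate → Excavate becomes 9 days, finish becomes 12.

1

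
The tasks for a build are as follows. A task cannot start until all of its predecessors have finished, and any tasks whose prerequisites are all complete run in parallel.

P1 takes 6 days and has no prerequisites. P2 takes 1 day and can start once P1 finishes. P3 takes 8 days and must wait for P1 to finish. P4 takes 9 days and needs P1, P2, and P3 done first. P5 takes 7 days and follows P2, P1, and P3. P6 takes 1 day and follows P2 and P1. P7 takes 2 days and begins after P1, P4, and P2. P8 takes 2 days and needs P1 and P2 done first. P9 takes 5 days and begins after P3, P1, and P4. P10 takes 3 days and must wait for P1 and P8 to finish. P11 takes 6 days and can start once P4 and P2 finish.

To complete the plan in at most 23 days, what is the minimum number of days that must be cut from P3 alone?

6

Current finish: 29 days; target: 23.
P3 is on every critical path, so each day cut from P3 cuts the finish by one (this holds down to a finish of 22).
Need 29 − 23 = 6 days off P3 → P3 becomes 2 days, finish becomes 23.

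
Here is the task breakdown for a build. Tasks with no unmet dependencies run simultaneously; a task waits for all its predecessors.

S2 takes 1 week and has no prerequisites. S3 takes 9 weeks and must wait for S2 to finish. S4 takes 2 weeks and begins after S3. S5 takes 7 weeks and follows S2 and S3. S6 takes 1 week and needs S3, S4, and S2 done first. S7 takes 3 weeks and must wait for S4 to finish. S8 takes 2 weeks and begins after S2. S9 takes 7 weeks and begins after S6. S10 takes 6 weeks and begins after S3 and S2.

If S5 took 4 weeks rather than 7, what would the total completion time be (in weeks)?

Actual critical path: S2→S3→S4→S6→S9 = 1+9+2+1+7 = 20 ⇒ 20 weeks.
S5 is off the critical path — its longest chain is 17 weeks, giving 3 of slack.
No other chain overtakes it, so the finish is 20 weeks.

20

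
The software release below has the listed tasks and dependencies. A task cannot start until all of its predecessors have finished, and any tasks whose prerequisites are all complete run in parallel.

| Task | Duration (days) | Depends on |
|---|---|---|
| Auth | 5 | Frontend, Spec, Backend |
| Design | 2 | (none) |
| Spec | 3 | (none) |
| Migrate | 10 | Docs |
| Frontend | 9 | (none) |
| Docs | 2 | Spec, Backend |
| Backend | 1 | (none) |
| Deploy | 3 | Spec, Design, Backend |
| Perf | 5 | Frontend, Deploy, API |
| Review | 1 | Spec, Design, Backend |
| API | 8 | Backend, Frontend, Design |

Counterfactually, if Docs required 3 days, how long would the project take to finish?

22

As given, the longest chain is Frontend→API→Perf = 9+8+5 = 22, so the finish is 22 days.
Docs has 7 days of float (longest path through it is 15).
The critical path is still Frontend→API→Perf; finish is now 22 days.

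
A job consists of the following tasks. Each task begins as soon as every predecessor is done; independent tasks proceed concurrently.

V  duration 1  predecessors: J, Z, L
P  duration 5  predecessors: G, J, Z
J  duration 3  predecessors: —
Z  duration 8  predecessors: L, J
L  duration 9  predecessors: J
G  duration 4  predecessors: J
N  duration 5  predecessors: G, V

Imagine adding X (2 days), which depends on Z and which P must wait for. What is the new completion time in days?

27

Originally the job takes 26 days.
With X inserted, P now waits for max(G, J, Z, X).
New critical path: J→L→Z→X→P = 3+9+8+2+5 = 27 ⇒ 27 days.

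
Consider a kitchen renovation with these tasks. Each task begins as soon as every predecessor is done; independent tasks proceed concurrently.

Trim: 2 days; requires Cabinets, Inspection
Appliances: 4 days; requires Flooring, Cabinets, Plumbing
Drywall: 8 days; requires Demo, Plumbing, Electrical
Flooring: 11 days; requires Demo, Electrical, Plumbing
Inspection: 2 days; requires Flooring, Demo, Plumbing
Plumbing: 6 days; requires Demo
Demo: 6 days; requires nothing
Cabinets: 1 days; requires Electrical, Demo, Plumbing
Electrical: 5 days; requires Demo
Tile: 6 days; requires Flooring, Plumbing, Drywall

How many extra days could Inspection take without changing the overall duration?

2

Demo→Plumbing→Flooring→Tile = 6+6+11+6 = 29 sets the makespan at 29 days.
Inspection finishes as early as 25 and must finish by 27.
Slack of Inspection = 25 − 23 = 2 days.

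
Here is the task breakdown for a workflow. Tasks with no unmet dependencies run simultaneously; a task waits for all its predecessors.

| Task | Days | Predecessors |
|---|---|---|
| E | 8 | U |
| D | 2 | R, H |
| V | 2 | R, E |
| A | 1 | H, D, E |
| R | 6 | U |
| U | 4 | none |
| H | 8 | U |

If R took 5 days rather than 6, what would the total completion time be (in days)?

15

The binding path is U→H→D→A = 4+8+2+1 = 15; finish at 15 days.
R is off the critical path — its longest chain is 13 days, giving 2 of slack.
No other chain overtakes it, so the finish is 15 days.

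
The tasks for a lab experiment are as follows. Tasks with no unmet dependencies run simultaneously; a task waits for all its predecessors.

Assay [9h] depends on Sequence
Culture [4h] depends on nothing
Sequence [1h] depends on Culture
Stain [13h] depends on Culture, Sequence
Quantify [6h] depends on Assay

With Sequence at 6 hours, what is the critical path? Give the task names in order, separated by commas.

Culture, Sequence, Assay, Quantify

As given, the longest chain is Culture→Sequence→Assay→Quantify = 4+1+9+6 = 20, so the finish is 20 hours.
Sequence is on the critical path; changing it to 6 makes that path 25 hours.
The critical path is still Culture→Sequence→Assay→Quantify; finish is now 25 hours.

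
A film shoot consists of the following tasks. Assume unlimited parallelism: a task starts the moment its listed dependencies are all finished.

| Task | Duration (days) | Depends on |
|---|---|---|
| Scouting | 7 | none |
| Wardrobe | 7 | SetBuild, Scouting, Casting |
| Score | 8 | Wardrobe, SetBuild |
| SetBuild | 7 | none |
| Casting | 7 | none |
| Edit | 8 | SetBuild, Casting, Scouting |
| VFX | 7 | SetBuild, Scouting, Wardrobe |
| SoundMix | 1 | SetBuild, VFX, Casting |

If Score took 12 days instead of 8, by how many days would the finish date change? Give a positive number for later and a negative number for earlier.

4

As given, the longest chain is SetBuild→Wardrobe→Score = 7+7+8 = 22, so the finish is 22 days.
Since Score is critical, the +4 change carries straight to that chain (now 26 days).
Now Casting→Wardrobe→Score = 7+7+12 = 26 is longest, so the finish becomes 26 days.
Change in finish: 26 − 22 = +4 days.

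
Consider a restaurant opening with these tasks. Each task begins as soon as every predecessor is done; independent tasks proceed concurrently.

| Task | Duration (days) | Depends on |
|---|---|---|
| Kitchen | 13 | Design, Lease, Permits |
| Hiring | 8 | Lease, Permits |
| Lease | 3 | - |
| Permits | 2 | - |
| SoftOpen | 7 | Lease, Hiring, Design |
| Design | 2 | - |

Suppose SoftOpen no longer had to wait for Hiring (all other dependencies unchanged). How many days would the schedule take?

16

Original critical path: Lease→Hiring→SoftOpen = 3+8+7 = 18 ⇒ 18 days.
Without Hiring→SoftOpen, SoftOpen's earliest start moves from 11 to 3.
New critical path: Lease→Kitchen = 3+13 = 16 ⇒ 16 days.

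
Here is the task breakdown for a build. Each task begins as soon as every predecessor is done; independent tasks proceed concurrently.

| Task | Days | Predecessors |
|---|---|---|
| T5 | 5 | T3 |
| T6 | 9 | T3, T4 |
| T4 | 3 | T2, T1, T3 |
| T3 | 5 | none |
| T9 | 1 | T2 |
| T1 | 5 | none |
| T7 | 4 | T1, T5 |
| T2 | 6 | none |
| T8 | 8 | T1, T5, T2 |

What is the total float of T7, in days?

4

T2→T4→T6 = 6+3+9 = 18 sets the makespan at 18 days.
Longest path through T7: 14 days (earliest finish 14, latest finish 18).
Slack of T7 = 14 − 10 = 4 days.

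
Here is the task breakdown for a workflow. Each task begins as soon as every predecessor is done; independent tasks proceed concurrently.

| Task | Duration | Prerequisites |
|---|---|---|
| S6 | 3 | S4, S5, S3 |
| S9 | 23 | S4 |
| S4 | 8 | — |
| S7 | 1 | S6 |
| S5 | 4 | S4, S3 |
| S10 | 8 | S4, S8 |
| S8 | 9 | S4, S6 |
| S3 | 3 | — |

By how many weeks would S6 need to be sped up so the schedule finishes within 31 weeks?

Current finish: 32 weeks; target: 31.
S6 is on every critical path, so each week cut from S6 cuts the finish by one (this holds down to a finish of 31).
Need 32 − 31 = 1 week off S6 → S6 becomes 2 weeks, finish becomes 31.

1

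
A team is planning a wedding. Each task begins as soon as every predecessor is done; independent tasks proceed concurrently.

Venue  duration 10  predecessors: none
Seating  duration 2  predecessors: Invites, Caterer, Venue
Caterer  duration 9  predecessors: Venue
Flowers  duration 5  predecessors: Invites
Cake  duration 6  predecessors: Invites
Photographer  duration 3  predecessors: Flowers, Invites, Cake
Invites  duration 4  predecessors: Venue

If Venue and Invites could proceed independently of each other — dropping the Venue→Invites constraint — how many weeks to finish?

21

With the dependency in place, Venue→Invites→Cake→Photographer = 10+4+6+3 = 23 sets the finish at 23 weeks.
Without Venue→Invites, Invites's earliest start moves from 10 to 0.
The longest chain is now Venue→Caterer→Seating = 10+9+2 = 21, so the plan takes 21 weeks.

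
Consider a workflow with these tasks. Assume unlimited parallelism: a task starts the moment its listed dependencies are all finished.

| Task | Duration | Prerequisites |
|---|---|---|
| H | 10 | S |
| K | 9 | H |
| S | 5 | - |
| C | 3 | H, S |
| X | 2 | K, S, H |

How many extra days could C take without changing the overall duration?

8

The longest chain is S→H→K→X = 5+10+9+2 = 26; overall finish 26 days.
The longest chain containing C totals 18 days.
Float = 26 − 18 = 8.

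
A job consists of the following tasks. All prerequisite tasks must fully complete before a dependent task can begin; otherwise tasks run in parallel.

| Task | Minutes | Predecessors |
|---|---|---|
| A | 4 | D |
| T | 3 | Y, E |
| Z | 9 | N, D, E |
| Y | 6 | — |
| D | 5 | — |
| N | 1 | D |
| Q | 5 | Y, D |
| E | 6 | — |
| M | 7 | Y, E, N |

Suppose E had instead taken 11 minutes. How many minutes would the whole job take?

Baseline: E→Z = 6+9 = 15 → 15 minutes.
E lies on that path, so at 11 minutes the path becomes 20 minutes.
No other chain overtakes it, so the finish is 20 minutes.

20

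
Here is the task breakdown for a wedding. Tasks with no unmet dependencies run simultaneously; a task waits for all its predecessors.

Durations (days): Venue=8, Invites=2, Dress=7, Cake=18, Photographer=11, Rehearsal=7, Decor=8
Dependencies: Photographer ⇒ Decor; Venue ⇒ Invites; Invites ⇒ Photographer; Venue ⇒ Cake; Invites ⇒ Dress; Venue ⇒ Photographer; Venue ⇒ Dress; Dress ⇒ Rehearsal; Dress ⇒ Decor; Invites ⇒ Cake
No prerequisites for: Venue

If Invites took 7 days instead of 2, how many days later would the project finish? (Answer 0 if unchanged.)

The binding path is Venue→Invites→Photographer→Decor = 8+2+11+8 = 29; finish at 29 days.
Invites lies on that path, so at 7 days the path becomes 34 days.
That remains the longest chain; total 34 days.
Change in finish: 34 − 29 = +5 days.

5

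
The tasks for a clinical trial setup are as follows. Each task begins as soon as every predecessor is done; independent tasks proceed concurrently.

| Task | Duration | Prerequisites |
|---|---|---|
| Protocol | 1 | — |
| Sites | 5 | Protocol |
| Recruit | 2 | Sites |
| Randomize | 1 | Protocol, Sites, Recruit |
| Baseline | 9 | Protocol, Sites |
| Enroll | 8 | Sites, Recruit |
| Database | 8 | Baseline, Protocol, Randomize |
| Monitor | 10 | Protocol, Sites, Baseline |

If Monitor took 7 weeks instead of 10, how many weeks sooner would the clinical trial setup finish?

Critical path before the change: Protocol→Sites→Baseline→Monitor = 1+5+9+10 = 25 giving 25 weeks.
Since Monitor is critical, the -3 change carries straight to that chain (now 22 weeks).
The binding chain switches to Protocol→Sites→Baseline→Database = 1+5+9+8 = 23; finish 23 weeks.
Change in finish: 23 − 25 = -2 weeks.

2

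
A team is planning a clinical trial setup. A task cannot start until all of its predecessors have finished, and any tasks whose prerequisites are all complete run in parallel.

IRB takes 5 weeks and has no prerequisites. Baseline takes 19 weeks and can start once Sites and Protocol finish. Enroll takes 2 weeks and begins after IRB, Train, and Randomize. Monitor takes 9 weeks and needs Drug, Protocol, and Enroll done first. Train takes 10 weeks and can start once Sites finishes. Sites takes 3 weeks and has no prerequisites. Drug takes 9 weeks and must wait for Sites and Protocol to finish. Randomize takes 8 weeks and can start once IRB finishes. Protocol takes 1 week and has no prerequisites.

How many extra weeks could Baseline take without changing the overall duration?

2

The longest chain is IRB→Randomize→Enroll→Monitor = 5+8+2+9 = 24; overall finish 24 weeks.
Longest path through Baseline: 22 weeks (earliest finish 22, latest finish 24).
Float = 24 − 22 = 2.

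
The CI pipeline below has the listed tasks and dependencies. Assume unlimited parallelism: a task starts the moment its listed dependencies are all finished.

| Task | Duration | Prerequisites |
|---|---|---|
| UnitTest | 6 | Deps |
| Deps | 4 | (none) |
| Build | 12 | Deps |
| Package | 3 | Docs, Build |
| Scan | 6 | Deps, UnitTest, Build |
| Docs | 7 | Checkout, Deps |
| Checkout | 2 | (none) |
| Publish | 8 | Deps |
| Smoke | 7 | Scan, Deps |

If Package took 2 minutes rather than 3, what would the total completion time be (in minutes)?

Baseline: Deps→Build→Scan→Smoke = 4+12+6+7 = 29 → 29 minutes.
Package has 10 minutes of float (longest path through it is 19).
That remains the longest chain; total 29 minutes.

29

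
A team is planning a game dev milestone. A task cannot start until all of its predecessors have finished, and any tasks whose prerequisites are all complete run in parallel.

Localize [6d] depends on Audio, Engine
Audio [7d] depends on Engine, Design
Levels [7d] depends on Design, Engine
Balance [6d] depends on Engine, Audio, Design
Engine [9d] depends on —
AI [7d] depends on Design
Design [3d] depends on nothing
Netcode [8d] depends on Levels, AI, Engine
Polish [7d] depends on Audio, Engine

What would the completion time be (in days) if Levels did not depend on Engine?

Before: longest chain Engine→Levels→Netcode = 9+7+8 = 24, finish 24.
Without Engine→Levels, Levels's earliest start moves from 9 to 3.
The longest chain is now Engine→Audio→Polish = 9+7+7 = 23, so the job takes 23 days.

23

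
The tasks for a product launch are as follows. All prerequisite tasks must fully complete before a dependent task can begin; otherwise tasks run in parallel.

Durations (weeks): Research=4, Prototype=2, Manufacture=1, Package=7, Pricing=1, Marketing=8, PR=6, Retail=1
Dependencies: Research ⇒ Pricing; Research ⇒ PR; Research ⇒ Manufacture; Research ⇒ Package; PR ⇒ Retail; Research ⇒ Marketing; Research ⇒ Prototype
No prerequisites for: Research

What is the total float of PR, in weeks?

1

The longest chain is Research→Marketing = 4+8 = 12; overall finish 12 weeks.
PR finishes as early as 10 and must finish by 11.
Slack of PR = 5 − 4 = 1 week.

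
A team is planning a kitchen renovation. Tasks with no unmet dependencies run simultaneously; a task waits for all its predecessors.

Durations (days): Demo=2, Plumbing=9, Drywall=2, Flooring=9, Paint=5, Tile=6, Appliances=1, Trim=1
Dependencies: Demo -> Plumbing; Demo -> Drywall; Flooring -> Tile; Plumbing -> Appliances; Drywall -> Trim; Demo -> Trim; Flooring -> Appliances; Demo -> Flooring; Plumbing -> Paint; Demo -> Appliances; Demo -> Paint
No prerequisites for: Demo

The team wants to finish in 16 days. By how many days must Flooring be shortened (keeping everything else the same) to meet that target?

1

Current finish: 17 days; target: 16.
Flooring is on every critical path, so each day cut from Flooring cuts the finish by one (this holds down to a finish of 16).
Need 17 − 16 = 1 day off Flooring → Flooring becomes 8 days, finish becomes 16.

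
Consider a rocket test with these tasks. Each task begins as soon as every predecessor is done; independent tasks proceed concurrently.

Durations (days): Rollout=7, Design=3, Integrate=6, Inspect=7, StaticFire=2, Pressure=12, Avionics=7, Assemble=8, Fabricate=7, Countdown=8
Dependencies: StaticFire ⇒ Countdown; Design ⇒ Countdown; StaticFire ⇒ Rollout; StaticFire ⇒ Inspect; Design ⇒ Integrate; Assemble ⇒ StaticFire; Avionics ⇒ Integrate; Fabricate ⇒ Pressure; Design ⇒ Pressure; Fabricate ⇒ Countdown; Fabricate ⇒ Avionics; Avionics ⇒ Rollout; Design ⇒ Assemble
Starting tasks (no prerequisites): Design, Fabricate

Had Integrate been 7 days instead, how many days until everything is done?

21

The binding path is Design→Assemble→StaticFire→Countdown = 3+8+2+8 = 21; finish at 21 days.
Integrate is off the critical path — its longest chain is 20 days, giving 1 of slack.
That remains the longest chain; total 21 days.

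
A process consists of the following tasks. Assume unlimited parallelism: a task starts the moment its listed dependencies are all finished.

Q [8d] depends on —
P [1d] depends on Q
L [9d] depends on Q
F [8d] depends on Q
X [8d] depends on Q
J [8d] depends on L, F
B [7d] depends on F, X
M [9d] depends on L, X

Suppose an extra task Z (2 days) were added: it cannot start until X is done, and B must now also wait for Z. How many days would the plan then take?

26

Originally the plan takes 26 days.
With Z inserted, B now waits for max(F, X, Z).
New critical path: Q→L→M = 8+9+9 = 26 ⇒ 26 days.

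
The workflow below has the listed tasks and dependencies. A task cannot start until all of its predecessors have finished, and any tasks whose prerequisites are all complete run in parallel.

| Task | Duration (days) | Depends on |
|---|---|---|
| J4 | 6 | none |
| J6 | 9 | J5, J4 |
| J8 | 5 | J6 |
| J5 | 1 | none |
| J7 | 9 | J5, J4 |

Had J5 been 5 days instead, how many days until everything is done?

The binding path is J4→J6→J8 = 6+9+5 = 20; finish at 20 days.
J5 is off the critical path — its longest chain is 15 days, giving 5 of slack.
The critical path is still J4→J6→J8; finish is now 20 days.

20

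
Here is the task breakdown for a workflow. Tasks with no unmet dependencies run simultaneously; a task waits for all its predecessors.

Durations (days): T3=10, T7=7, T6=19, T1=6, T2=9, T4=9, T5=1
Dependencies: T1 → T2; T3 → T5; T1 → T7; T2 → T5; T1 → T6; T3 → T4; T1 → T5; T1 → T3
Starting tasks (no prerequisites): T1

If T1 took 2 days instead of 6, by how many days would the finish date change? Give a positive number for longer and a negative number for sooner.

The binding path is T1→T3→T4 = 6+10+9 = 25; finish at 25 days.
T1 is on the critical path; changing it to 2 makes that path 21 days.
The critical path is still T1→T3→T4; finish is now 21 days.
Change in finish: 21 − 25 = -4 days.

-4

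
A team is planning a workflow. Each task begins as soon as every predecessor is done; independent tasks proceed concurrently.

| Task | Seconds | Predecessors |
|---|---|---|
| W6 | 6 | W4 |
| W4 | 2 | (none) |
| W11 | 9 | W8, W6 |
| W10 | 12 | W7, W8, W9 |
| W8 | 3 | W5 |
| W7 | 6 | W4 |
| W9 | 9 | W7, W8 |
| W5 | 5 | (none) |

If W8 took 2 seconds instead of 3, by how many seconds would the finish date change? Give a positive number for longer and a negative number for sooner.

Critical path before the change: W5→W8→W9→W10 = 5+3+9+12 = 29 giving 29 seconds.
W8 lies on that path, so at 2 seconds the path becomes 28 seconds.
Now W4→W7→W9→W10 = 2+6+9+12 = 29 is longest, so the finish becomes 29 seconds.
Change in finish: 29 − 29 = +0 seconds.

0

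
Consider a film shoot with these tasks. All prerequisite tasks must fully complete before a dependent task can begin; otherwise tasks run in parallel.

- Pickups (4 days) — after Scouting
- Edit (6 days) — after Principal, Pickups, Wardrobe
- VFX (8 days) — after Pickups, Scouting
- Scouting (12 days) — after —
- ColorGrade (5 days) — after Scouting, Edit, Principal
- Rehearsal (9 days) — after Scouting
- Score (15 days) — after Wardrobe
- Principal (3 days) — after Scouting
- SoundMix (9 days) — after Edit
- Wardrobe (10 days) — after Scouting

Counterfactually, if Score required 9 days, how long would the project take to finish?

37

Actual critical path: Scouting→Wardrobe→Score = 12+10+15 = 37 ⇒ 37 days.
Score lies on that path, so at 9 days the path becomes 31 days.
Now Scouting→Wardrobe→Edit→SoundMix = 12+10+6+9 = 37 is longest, so the finish becomes 37 days.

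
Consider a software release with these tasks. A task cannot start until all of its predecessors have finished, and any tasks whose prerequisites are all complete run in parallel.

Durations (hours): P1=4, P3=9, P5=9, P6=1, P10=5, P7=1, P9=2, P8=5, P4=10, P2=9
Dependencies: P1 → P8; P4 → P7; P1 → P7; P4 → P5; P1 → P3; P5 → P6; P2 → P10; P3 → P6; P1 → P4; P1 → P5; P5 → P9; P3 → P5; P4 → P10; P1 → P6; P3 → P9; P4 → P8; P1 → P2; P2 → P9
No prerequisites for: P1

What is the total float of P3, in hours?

1

The longest chain is P1→P4→P5→P9 = 4+10+9+2 = 25; overall finish 25 hours.
P3 finishes as early as 13 and must finish by 14.
Slack of P3 = 5 − 4 = 1 hour.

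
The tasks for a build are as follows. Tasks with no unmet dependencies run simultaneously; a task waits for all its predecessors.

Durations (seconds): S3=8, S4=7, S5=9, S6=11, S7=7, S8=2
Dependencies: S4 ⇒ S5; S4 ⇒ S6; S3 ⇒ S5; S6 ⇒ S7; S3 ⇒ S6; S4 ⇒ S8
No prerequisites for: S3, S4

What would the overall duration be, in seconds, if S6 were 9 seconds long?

Actual critical path: S3→S6→S7 = 8+11+7 = 26 ⇒ 26 seconds.
Since S6 is critical, the -2 change carries straight to that chain (now 24 seconds).
No other chain overtakes it, so the finish is 24 seconds.

24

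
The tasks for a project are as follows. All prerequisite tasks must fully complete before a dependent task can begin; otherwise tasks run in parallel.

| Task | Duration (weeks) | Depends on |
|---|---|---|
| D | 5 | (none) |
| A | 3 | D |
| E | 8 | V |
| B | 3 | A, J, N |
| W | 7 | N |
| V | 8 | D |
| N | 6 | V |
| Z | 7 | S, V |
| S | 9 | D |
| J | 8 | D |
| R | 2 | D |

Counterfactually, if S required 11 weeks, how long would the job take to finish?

As given, the longest chain is D→V→N→W = 5+8+6+7 = 26, so the finish is 26 weeks.
The longest path through S is only 21 weeks, so S has float 5.
No other chain overtakes it, so the finish is 26 weeks.

26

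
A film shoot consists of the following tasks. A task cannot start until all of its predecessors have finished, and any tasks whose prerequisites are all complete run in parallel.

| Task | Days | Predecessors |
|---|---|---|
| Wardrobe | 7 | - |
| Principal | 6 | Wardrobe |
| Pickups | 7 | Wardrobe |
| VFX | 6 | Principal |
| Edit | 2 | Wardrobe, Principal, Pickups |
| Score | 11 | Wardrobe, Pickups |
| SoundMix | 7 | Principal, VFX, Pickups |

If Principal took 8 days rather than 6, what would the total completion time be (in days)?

28

As given, the longest chain is Wardrobe→Principal→VFX→SoundMix = 7+6+6+7 = 26, so the finish is 26 days.
Principal is on the critical path; changing it to 8 makes that path 28 days.
That remains the longest chain; total 28 days.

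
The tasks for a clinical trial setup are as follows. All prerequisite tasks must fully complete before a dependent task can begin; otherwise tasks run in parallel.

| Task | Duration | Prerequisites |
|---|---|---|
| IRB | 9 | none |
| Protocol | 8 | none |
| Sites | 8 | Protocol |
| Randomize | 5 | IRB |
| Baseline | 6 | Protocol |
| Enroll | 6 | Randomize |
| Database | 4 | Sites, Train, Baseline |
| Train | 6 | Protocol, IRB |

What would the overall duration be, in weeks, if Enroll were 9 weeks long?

Actual critical path: IRB→Randomize→Enroll = 9+5+6 = 20 ⇒ 20 weeks.
Enroll lies on that path, so at 9 weeks the path becomes 23 weeks.
That remains the longest chain; total 23 weeks.

23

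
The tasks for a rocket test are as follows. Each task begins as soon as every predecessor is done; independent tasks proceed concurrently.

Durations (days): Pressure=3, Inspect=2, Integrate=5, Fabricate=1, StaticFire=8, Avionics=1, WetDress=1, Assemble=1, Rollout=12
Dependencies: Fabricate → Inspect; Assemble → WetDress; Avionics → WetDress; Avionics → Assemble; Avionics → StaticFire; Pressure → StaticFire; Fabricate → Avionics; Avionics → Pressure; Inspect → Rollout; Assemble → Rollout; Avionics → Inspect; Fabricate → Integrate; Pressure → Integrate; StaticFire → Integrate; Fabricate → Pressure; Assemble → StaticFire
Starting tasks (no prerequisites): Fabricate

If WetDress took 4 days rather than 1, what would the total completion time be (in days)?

Critical path before the change: Fabricate→Avionics→Pressure→StaticFire→Integrate = 1+1+3+8+5 = 18 giving 18 days.
WetDress has 14 days of float (longest path through it is 4).
No other chain overtakes it, so the finish is 18 days.

18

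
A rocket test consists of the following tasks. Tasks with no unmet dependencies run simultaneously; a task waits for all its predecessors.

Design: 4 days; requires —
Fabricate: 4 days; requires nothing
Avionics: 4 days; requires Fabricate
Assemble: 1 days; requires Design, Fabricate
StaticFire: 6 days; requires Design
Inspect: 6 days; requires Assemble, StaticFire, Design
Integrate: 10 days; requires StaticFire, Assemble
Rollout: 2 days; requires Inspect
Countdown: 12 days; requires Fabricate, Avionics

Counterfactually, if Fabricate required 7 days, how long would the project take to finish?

23

Critical path before the change: Fabricate→Avionics→Countdown = 4+4+12 = 20 giving 20 days.
Since Fabricate is critical, the +3 change carries straight to that chain (now 23 days).
No other chain overtakes it, so the finish is 23 days.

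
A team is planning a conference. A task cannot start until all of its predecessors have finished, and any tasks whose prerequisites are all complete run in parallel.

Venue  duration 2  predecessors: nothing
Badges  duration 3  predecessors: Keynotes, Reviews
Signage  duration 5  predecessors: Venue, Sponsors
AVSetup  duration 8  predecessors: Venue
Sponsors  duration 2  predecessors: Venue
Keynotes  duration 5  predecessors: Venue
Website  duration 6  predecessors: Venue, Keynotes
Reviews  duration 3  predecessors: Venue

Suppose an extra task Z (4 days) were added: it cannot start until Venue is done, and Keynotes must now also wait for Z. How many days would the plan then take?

Originally the plan takes 13 days.
With Z inserted, Keynotes now waits for max(Venue, Z).
New critical path: Venue→Z→Keynotes→Website = 2+4+5+6 = 17 ⇒ 17 days.

17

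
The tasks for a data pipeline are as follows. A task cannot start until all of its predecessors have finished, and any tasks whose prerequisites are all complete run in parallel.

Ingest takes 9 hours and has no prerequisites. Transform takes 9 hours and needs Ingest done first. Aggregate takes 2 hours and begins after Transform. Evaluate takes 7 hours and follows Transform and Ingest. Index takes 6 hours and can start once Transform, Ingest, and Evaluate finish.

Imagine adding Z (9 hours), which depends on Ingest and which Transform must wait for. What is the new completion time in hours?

Originally the job takes 31 hours.
With Z inserted, Transform now waits for max(Ingest, Z).
New critical path: Ingest→Z→Transform→Evaluate→Index = 9+9+9+7+6 = 40 ⇒ 40 hours.

40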